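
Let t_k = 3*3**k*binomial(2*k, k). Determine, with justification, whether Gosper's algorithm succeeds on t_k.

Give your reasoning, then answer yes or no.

Compute t_(k+1)/t_k: get 6*(2*k + 1)/(k + 1).
Normal form (A,B,C) = (12*k + 6, k + 1, 1).
Solve (12*k + 6)·f(k+1) − (k)·f(k) = 1.
Degrees (1,1,0) ⇒ d ≤ -1.
deg f ≤ -1 is impossible — no certificate.

No; the degree bound rules out any f.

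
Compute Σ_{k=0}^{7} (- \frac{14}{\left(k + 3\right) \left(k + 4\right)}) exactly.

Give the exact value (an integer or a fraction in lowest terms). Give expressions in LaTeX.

Σ = -112/33

Step 1: r(k) = (k + 3)/(k + 5).
Factor: A=k + 3; B=k + 5; C=1.
f must satisfy (k + 3)·f(k+1) − (k + 4)·f(k) = 1.
d = 1 from the (1,1,0) case.
A polynomial solution: f(k) = k/3.
Certificate R = B(k−1)f/C = k*(k + 4)/3 gives s_k = -14*k/(3*k + 9).
Check: Δs_k = -14/(k**2 + 7*k + 12). ✓
Telescoping: Σ = s_(8) − s_(0) = -112/33 − (0) = -112/33.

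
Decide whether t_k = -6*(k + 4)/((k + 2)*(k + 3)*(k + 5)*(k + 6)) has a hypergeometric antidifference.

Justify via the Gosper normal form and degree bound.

Ratio r(k) = (k + 2)*(k + 5)**2/((k + 4)**2*(k + 7)).
Gosper form: A/B · C(k+1)/C(k) with A=k + 2, B=k + 7, C=k**2 + 8*k + 16.
Set up (k + 2)·f(k+1) − (k + 6)·f(k) − (k**2 + 8*k + 16) = 0.
deg f ≤ 4 (via 1,1,2).
Solving with deg f ≤ 4: f(k) = k*(k + 3)*(k + 4)*(k + 7)/20.
R(k) = B(k−1)·f(k)/C(k) = k*(k + 3)*(k + 6)*(k + 7)/(20*(k + 4)); s_k = R·t_k = 3*k*(-k - 7)/(10*(k**2 + 7*k + 10)).
Δs = 6*(-k - 4)/(k**4 + 16*k**3 + 91*k**2 + 216*k + 180), as required.

Yes. s_k = 3*k*(-k - 7)/(10*(k**2 + 7*k + 10)).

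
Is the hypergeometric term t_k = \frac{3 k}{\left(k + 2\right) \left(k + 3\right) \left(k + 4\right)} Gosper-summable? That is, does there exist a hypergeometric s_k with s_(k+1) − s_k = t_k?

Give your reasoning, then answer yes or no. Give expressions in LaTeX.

The ratio is (k + 1)*(k + 2)/(k*(k + 5)).
Gosper form: A/B · C(k+1)/C(k) with A=k + 2, B=k + 5, C=k.
Set up (k + 2)·f(k+1) − (k + 4)·f(k) − (k) = 0.
Bound: deg f ≤ 2.
Match coefficients ⇒ f(k) = k*(k - 1)/6.
So s_k = (B(k−1)f/C)·t_k = ((k - 1)*(k + 4)/6)·t_k = k*(k - 1)/(2*(k + 2)*(k + 3)).
Verify: 3*k/(k**3 + 9*k**2 + 26*k + 24) matches t_k.

Yes. s_k = \frac{k \left(k - 1\right)}{2 \left(k + 2\right) \left(k + 3\right)}.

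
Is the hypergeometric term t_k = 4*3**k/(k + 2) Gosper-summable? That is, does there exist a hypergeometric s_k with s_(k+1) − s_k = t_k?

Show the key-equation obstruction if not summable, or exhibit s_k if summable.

No — t_k has no hypergeometric antidifference.

Step 1: r(k) = 3*(k + 2)/(k + 3).
A = 3*k + 6, B = k + 3, C = 1.
Need (3*k + 6)·f(k+1) − (k + 2)·f(k) = 1.
Degrees (1,1,0) ⇒ d ≤ -1.
Bound -1 < 0, so the key equation has no polynomial solution.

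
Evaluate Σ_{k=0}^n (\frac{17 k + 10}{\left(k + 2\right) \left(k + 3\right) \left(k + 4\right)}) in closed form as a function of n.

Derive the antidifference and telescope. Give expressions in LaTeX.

S(n) = \frac{11 n^{2} + 26 n + 15}{3 \left(n^{2} + 7 n + 12\right)}

t_(k+1)/t_k = (k + 2)*(17*k + 27)/((k + 5)*(17*k + 10)).
Take A(k)=k + 2, B(k)=k + 5, C(k)=k + 10/17.
Need (k + 2)·f(k+1) − (k + 4)·f(k) = k + 10/17.
d = 2 from the (1,1,1) case.
Solving with deg f ≤ 2: f(k) = k*(11*k + 4)/51.
So s_k = (B(k−1)f/C)·t_k = (k*(k + 4)*(11*k + 4)/(3*(17*k + 10)))·t_k = k*(11*k + 4)/(3*(k + 2)*(k + 3)).
s_(k+1) − s_k = (17*k + 10)/(k**3 + 9*k**2 + 26*k + 24) = t_k.
Evaluate: s_(n+1) = (11*n**2 + 26*n + 15)/(3*(n**2 + 7*n + 12)); subtract s_(0) = 0 ⇒ S(n) = (11*n**2 + 26*n + 15)/(3*(n**2 + 7*n + 12)).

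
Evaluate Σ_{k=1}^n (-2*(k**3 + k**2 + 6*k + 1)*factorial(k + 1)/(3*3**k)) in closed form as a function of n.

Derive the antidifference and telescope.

The ratio is (k + 2)*(6*k + (k + 1)**3 + (k + 1)**2 + 7)/(3*(k**3 + k**2 + 6*k + 1)).
Normal form (A,B,C) = (k/3 + 2/3, 1, k**3 + k**2 + 6*k + 1).
Key eq: (k/3 + 2/3)·f(k+1) = (1)·f(k) + (k**3 + k**2 + 6*k + 1).
deg f ≤ 2 (via 1,0,3).
A polynomial solution: f(k) = 3*(k**2 + 1).
So s_k = (B(k−1)f/C)·t_k = (3*(k**2 + 1)/(k**3 + k**2 + 6*k + 1))·t_k = -2*(k**2 + 1)*factorial(k + 1)/3**k.
Verify: -2*(k**3 + k**2 + 6*k + 1)*factorial(k + 1)/(3*3**k) matches t_k.
Σ_(k=1)^n t_k = s_(n+1) − s_(1) = (-2*3**(-n - 1)*(n**2 + 2*n + 2)*factorial(n + 2)) − (-8/3), i.e. 3**(-n - 1)*(8*3**n - 2*n**4*factorial(n) - 10*n**3*factorial(n) - 20*n**2*factorial(n) - 20*n*factorial(n) - 8*factorial(n)).

S(n) = 3**(-n - 1)*(8*3**n - 2*n**4*factorial(n) - 10*n**3*factorial(n) - 20*n**2*factorial(n) - 20*n*factorial(n) - 8*factorial(n))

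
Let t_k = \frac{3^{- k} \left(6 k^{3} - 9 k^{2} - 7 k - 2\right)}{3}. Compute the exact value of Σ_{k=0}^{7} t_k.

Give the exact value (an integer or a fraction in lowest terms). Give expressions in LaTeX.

Σ = 1672/2187

t_(k+1)/t_k = (6*k**3 + 9*k**2 - 7*k - 12)/(3*(6*k**3 - 9*k**2 - 7*k - 2)).
Normal form (A,B,C) = (1/3, 1, k**3 - 3*k**2/2 - 7*k/6 - 1/3).
Solve (1/3)·f(k+1) − (1)·f(k) = k**3 - 3*k**2/2 - 7*k/6 - 1/3.
Bound: deg f ≤ 3.
Match coefficients ⇒ f(k) = -(3*k**3 + k + 1)/2.
Get s_k = R·t_k = (-3*k**3 - k - 1)/3**k with R(k) = B(k−1)f(k)/C(k) = -3*(3*k**3 + k + 1)/(6*k**3 - 9*k**2 - 7*k - 2).
Check: Δs_k = (6*k**3 - 9*k**2 - 7*k - 2)/(3*3**k). ✓
Sum = s_(8) − s_(0); s_(8) = -515/2187, s_(0) = -1 ⇒ 1672/2187.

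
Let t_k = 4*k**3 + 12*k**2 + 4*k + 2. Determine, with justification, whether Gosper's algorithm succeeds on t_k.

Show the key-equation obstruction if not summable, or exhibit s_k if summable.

Yes. s_k = k*(k**3 + 2*k**2 - 3*k + 2).

r(k) = (2*k**3 + 12*k**2 + 20*k + 11)/(2*k**3 + 6*k**2 + 2*k + 1) after simplifying.
Factor: A=1; B=1; C=k**3 + 3*k**2 + k + 1/2.
Solve (1)·f(k+1) − (1)·f(k) = k**3 + 3*k**2 + k + 1/2.
d = 4 from the (0,0,3) case.
Solving with deg f ≤ 4: f(k) = k*(k**3 + 2*k**2 - 3*k + 2)/4.
Get s_k = R·t_k = k*(k**3 + 2*k**2 - 3*k + 2) with R(k) = B(k−1)f(k)/C(k) = k*(k**3 + 2*k**2 - 3*k + 2)/(2*(2*k**3 + 6*k**2 + 2*k + 1)).
Check: Δs_k = 4*k**3 + 12*k**2 + 4*k + 2. ✓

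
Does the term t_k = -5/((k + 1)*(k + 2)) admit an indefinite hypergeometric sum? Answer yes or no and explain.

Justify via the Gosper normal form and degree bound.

The ratio is (k + 1)/(k + 3).
Take A(k)=k + 1, B(k)=k + 3, C(k)=1.
f must satisfy (k + 1)·f(k+1) − (k + 2)·f(k) = 1.
deg f ≤ 1 (via 1,1,0).
Match coefficients ⇒ f(k) = k.
Get s_k = R·t_k = -5*k/(k + 1) with R(k) = B(k−1)f(k)/C(k) = k*(k + 2).
Δs = -5/(k**2 + 3*k + 2), as required.

Yes. s_k = -5*k/(k + 1).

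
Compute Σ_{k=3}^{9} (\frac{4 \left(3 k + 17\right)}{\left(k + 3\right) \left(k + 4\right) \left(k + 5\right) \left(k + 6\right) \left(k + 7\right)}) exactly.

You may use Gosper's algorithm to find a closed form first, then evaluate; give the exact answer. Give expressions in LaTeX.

Step 1: r(k) = (k + 3)*(3*k + 20)/((k + 8)*(3*k + 17)).
Gosper form: A/B · C(k+1)/C(k) with A=k + 3, B=k + 8, C=k + 17/3.
f must satisfy (k + 3)·f(k+1) − (k + 7)·f(k) = k + 17/3.
d = 4 from the (1,1,1) case.
Coefficient equations give f(k) = k*(k + 5)*(k**2 + 13*k + 54)/216.
Get s_k = R·t_k = k*(k**2 + 13*k + 54)/(18*(k**3 + 13*k**2 + 54*k + 72)) with R(k) = B(k−1)f(k)/C(k) = k*(k + 5)*(k + 7)*(k**2 + 13*k + 54)/(72*(3*k + 17)).
Check: Δs_k = 4*(3*k + 17)/(k**5 + 25*k**4 + 245*k**3 + 1175*k**2 + 2754*k + 2520). ✓
Telescoping: Σ = s_(10) − s_(3) = 355/6552 − (17/378) = 181/19656.

Σ = 181/19656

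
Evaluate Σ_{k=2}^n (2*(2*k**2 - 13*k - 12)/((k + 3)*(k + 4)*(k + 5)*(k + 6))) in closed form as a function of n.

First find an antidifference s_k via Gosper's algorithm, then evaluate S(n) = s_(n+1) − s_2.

S(n) = (n**3 - 41*n**2 - 52*n + 92)/(14*(n**3 + 15*n**2 + 74*n + 120))

The ratio is (k + 3)*(13*k - 2*(k + 1)**2 + 25)/((k + 7)*(-2*k**2 + 13*k + 12)).
So A=k + 3 and B=k + 7, with C=k**2 - 13*k/2 - 6.
Set up (k + 3)·f(k+1) − (k + 6)·f(k) − (k**2 - 13*k/2 - 6) = 0.
Degrees (1,1,2) ⇒ d ≤ 3.
Coefficient equations give f(k) = -k*(k**2 + 92*k + 67)/80.
R(k) = B(k−1)·f(k)/C(k) = -k*(k + 6)*(k**2 + 92*k + 67)/(40*(2*k**2 - 13*k - 12)); s_k = R·t_k = k*(-k**2 - 92*k - 67)/(20*(k + 3)*(k + 4)*(k + 5)).
Δs = 2*(2*k**2 - 13*k - 12)/(k**4 + 18*k**3 + 119*k**2 + 342*k + 360), as required.
Σ_(k=2)^n t_k = s_(n+1) − s_(2) = ((-n**3 - 95*n**2 - 254*n - 160)/(20*(n**3 + 15*n**2 + 74*n + 120))) − (-17/140), i.e. (n**3 - 41*n**2 - 52*n + 92)/(14*(n**3 + 15*n**2 + 74*n + 120)).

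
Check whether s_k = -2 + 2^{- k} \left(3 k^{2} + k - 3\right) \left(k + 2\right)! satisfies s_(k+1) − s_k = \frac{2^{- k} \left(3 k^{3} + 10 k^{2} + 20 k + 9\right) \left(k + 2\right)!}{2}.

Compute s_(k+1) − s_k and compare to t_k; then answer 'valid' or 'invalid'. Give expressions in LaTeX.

Valid — Δs_k = t_k.

s_(k+1) = 2**(-k - 1)*(k + 3*(k + 1)**2 - 2)*factorial(k + 3) - 2
s_(k+1) − s_k = (3*k**3 + 10*k**2 + 20*k + 9)*factorial(k + 2)/(2*2**k)
(s_(k+1) − s_k) − t_k = 0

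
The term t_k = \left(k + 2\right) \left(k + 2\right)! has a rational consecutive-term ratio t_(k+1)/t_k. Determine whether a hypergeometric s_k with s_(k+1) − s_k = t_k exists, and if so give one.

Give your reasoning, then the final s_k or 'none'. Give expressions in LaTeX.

s_k = \left(k + 2\right)!

Ratio r(k) = (k + 3)**2/(k + 2).
Gosper form: A/B · C(k+1)/C(k) with A=k + 3, B=1, C=k + 2.
Key eq: (k + 3)·f(k+1) = (1)·f(k) + (k + 2).
d = 0 from the (1,0,1) case.
Solving with deg f ≤ 0: f(k) = 1.
R(k) = B(k−1)·f(k)/C(k) = 1/(k + 2); s_k = R·t_k = factorial(k + 2).
Δs = (k + 2)*factorial(k + 2), as required.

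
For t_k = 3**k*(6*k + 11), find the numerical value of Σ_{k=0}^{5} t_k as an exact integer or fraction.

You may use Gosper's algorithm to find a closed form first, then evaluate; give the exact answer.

The ratio is 3*(6*k + 17)/(6*k + 11).
Take A(k)=3, B(k)=1, C(k)=k + 11/6.
f must satisfy (3)·f(k+1) − (1)·f(k) = k + 11/6.
d = 1 from the (0,0,1) case.
A polynomial solution: f(k) = (3*k + 1)/6.
So s_k = (B(k−1)f/C)·t_k = ((3*k + 1)/(6*k + 11))·t_k = 3**k*(3*k + 1).
Δs = 3**k*(6*k + 11), as required.
Sum = s_(6) − s_(0); s_(6) = 13851, s_(0) = 1 ⇒ 13850.

Σ = 13850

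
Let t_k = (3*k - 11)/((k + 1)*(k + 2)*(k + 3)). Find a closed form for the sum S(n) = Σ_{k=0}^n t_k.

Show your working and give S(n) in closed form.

S(n) = (-2*n**2 - 13*n - 11)/(n**2 + 5*n + 6)

Ratio r(k) = (k + 1)*(3*k - 8)/((k + 4)*(3*k - 11)).
So A=k + 1 and B=k + 4, with C=k - 11/3.
Set up (k + 1)·f(k+1) − (k + 3)·f(k) − (k - 11/3) = 0.
Bound: deg f ≤ 2.
Solve for f: f(k) = -k*(2*k + 9)/3 (degree 2 ≤ 2).
Get s_k = R·t_k = k*(-2*k - 9)/((k + 1)*(k + 2)) with R(k) = B(k−1)f(k)/C(k) = -k*(k + 3)*(2*k + 9)/(3*k - 11).
Check: Δs_k = (3*k - 11)/(k**3 + 6*k**2 + 11*k + 6). ✓
s_(n+1) = (-2*n**2 - 13*n - 11)/(n**2 + 5*n + 6) and s_(0) = 0, so S(n) = (-2*n**2 - 13*n - 11)/(n**2 + 5*n + 6).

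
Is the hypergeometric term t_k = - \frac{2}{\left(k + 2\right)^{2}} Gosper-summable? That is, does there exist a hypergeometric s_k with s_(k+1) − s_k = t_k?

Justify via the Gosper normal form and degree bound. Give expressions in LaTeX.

No — t_k has no hypergeometric antidifference.

Ratio r(k) = (k + 2)**2/(k + 3)**2.
Factor: A=k**2 + 4*k + 4; B=k**2 + 6*k + 9; C=1.
Solve (k**2 + 4*k + 4)·f(k+1) − (k**2 + 4*k + 4)·f(k) = 1.
deg f ≤ 0 (via 2,2,0).
Put f(k) = c0: A·f(k+1) − B(k−1)·f(k) − C = -1; need -1 = 0 — inconsistent ⇒ no f, not summable.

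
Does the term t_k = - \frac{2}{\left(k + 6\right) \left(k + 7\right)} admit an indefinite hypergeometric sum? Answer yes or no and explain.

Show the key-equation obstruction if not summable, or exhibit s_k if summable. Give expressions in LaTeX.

Yes. s_k = - \frac{k}{3 k + 18}.

Step 1: r(k) = (k + 6)/(k + 8).
Normal form (A,B,C) = (k + 6, k + 8, 1).
Set up (k + 6)·f(k+1) − (k + 7)·f(k) − (1) = 0.
From deg A=1, deg B=1, deg C=0: d=1.
Coefficient equations give f(k) = k/6.
Then R = B(k−1)f/C = k*(k + 7)/6, so s_k = R(k)·t_k = -k/(3*k + 18).
Verify: -2/(k**2 + 13*k + 42) matches t_k.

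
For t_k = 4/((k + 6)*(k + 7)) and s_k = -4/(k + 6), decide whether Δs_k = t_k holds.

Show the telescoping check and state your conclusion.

valid; difference matches t_k

s_(k+1) = -4/(k + 7)
s_(k+1) − s_k = 4/((k + 6)*(k + 7))
(s_(k+1) − s_k) − t_k = 0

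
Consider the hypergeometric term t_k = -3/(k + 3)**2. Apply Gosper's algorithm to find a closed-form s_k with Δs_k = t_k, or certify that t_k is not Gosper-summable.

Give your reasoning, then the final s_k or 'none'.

r(k) = (k + 3)**2/(k + 4)**2 after simplifying.
Take A(k)=k**2 + 6*k + 9, B(k)=k**2 + 8*k + 16, C(k)=1.
Set up (k**2 + 6*k + 9)·f(k+1) − (k**2 + 6*k + 9)·f(k) − (1) = 0.
Bound: deg f ≤ 0.
f = c0 ⇒ A·f(k+1) − B(k−1)·f(k) − C = -1. The system {-1 = 0} is inconsistent; no antidifference.

no hypergeometric antidifference exists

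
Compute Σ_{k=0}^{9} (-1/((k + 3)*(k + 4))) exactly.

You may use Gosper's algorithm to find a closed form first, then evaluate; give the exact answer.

t_(k+1)/t_k = (k + 3)/(k + 5).
Factor: A=k + 3; B=k + 5; C=1.
Need (k + 3)·f(k+1) − (k + 4)·f(k) = 1.
d = 1 from the (1,1,0) case.
Solving with deg f ≤ 1: f(k) = k/3.
Then R = B(k−1)f/C = k*(k + 4)/3, so s_k = R(k)·t_k = -k/(3*k + 9).
s_(k+1) − s_k = -1/(k**2 + 7*k + 12) = t_k.
Sum = s_(10) − s_(0); s_(10) = -10/39, s_(0) = 0 ⇒ -10/39.

Σ = -10/39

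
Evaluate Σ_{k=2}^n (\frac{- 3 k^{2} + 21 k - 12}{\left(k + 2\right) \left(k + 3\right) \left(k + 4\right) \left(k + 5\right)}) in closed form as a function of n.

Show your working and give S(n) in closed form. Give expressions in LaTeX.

The ratio is (k**3 - 3*k**2 - 12*k - 4)/(k**3 - k**2 - 38*k + 24).
Normal form (A,B,C) = (k + 2, k + 6, k**2 - 7*k + 4).
f must satisfy (k + 2)·f(k+1) − (k + 5)·f(k) = k**2 - 7*k + 4.
From deg A=1, deg B=1, deg C=2: d=3.
Coefficient equations give f(k) = k*(k**2 - 9*k + 44)/18.
R(k) = B(k−1)·f(k)/C(k) = k*(k + 5)*(k**2 - 9*k + 44)/(18*(k**2 - 7*k + 4)); s_k = R·t_k = -k*(k**2 - 9*k + 44)/(6*(k + 2)*(k + 3)*(k + 4)).
Verify: 3*(-k**2 + 7*k - 4)/(k**4 + 14*k**3 + 71*k**2 + 154*k + 120) matches t_k.
Evaluate: s_(n+1) = (-n**3 + 6*n**2 - 29*n - 36)/(6*(n**3 + 12*n**2 + 47*n + 60)); subtract s_(2) = -1/12 ⇒ S(n) = (-n**3 + 24*n**2 - 11*n - 12)/(12*(n**3 + 12*n**2 + 47*n + 60)).

S(n) = \frac{- n^{3} + 24 n^{2} - 11 n - 12}{12 \left(n^{3} + 12 n^{2} + 47 n + 60\right)}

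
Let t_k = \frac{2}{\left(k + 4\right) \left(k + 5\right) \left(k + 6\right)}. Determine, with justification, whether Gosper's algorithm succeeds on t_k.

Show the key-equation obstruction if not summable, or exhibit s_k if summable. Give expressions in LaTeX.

Yes. s_k = \frac{k \left(k + 9\right)}{20 \left(k + 4\right) \left(k + 5\right)}.

Step 1: r(k) = (k + 4)/(k + 7).
Normal form (A,B,C) = (k + 4, k + 7, 1).
Need (k + 4)·f(k+1) − (k + 6)·f(k) = 1.
deg f ≤ 2 (via 1,1,0).
Match coefficients ⇒ f(k) = k*(k + 9)/40.
R(k) = B(k−1)·f(k)/C(k) = k*(k + 6)*(k + 9)/40; s_k = R·t_k = k*(k + 9)/(20*(k + 4)*(k + 5)).
s_(k+1) − s_k = 2/(k**3 + 15*k**2 + 74*k + 120) = t_k.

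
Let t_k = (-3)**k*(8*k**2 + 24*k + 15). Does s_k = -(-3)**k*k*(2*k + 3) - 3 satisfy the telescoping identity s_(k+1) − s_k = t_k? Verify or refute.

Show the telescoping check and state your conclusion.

s_(k+1) = 3*(-3)**k*(k + 1)*(2*k + 5) - 3
s_(k+1) − s_k = (-3)**k*(8*k**2 + 24*k + 15)
(s_(k+1) − s_k) − t_k = 0

Valid: the claim telescopes to t_k.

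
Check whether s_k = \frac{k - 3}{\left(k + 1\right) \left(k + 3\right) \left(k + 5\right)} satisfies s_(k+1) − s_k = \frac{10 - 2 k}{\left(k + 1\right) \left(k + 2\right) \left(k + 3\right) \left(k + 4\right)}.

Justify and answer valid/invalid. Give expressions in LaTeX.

Invalid: residual \frac{3 \left(3 k^{2} + k - 62\right)}{k^{6} + 21 k^{5} + 175 k^{4} + 735 k^{3} + 1624 k^{2} + 1764 k + 720} ≠ 0.

s_(k+1) = (k - 2)/((k + 2)*(k + 4)*(k + 6))
s_(k+1) − s_k = (-2*k**3 - 3*k**2 + 53*k + 114)/(k**6 + 21*k**5 + 175*k**4 + 735*k**3 + 1624*k**2 + 1764*k + 720)
(s_(k+1) − s_k) − t_k = 3*(3*k**2 + k - 62)/(k**6 + 21*k**5 + 175*k**4 + 735*k**3 + 1624*k**2 + 1764*k + 720)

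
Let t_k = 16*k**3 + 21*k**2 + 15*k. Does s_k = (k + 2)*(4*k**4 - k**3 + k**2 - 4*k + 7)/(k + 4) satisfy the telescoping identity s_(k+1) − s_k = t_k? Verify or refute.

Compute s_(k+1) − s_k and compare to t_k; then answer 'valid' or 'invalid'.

Invalid: residual 2*(-12*k**4 - 86*k**3 - 98*k**2 - 64*k + 7)/(k**2 + 9*k + 20) ≠ 0.

s_(k+1) = (k + 3)*(-4*k + 4*(k + 1)**4 - (k + 1)**3 + (k + 1)**2 + 3)/(k + 5)
s_(k+1) − s_k = (16*k**5 + 141*k**4 + 352*k**3 + 359*k**2 + 172*k + 14)/(k**2 + 9*k + 20)
(s_(k+1) − s_k) − t_k = 2*(-12*k**4 - 86*k**3 - 98*k**2 - 64*k + 7)/(k**2 + 9*k + 20)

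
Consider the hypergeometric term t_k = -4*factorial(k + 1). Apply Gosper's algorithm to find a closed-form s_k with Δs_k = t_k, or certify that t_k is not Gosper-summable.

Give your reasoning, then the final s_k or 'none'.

r(k) = k + 2 after simplifying.
Gosper form: A/B · C(k+1)/C(k) with A=k + 2, B=1, C=1.
Key eq: (k + 2)·f(k+1) = (1)·f(k) + (1).
Bound: deg f ≤ -1.
deg f ≤ -1 is impossible — no certificate.

no hypergeometric antidifference exists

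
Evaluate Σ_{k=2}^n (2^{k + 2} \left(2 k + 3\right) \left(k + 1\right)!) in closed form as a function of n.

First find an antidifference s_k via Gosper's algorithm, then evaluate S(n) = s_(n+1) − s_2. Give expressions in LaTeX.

Ratio r(k) = 2*(k + 2)*(2*k + 5)/(2*k + 3).
Take A(k)=2*k + 4, B(k)=1, C(k)=k + 3/2.
f must satisfy (2*k + 4)·f(k+1) − (1)·f(k) = k + 3/2.
deg f ≤ 0 (via 1,0,1).
Solve for f: f(k) = 1/2 (degree 0 ≤ 0).
Get s_k = R·t_k = 2**(k + 2)*factorial(k + 1) with R(k) = B(k−1)f(k)/C(k) = 1/(2*k + 3).
Verify: 2**(k + 2)*(2*k + 3)*factorial(k + 1) matches t_k.
Σ_(k=2)^n t_k = s_(n+1) − s_(2) = (2**(n + 3)*factorial(n + 2)) − (96), i.e. 8*2**n*factorial(n + 2) - 96.

S(n) = 8 \cdot 2^{n} \left(n + 2\right)! - 96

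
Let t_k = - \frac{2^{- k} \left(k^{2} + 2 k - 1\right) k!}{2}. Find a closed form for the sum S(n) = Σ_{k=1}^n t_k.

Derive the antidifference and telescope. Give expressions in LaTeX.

S(n) = 2^{- n - 1} \left(3 \cdot 2^{n} - n^{2} n! - 4 n n! - 3 n!\right)

The ratio is (k + 1)*(2*k + (k + 1)**2 + 1)/(2*(k**2 + 2*k - 1)).
Take A(k)=k/2 + 1/2, B(k)=1, C(k)=k**2 + 2*k - 1.
f must satisfy (k/2 + 1/2)·f(k+1) − (1)·f(k) = k**2 + 2*k - 1.
deg f ≤ 1 (via 1,0,2).
Coefficient equations give f(k) = 2*(k + 2).
R(k) = B(k−1)·f(k)/C(k) = 2*(k + 2)/(k**2 + 2*k - 1); s_k = R·t_k = -(k + 2)*factorial(k)/2**k.
s_(k+1) − s_k = -(k**2 + 2*k - 1)*factorial(k)/(2*2**k) = t_k.
Evaluate: s_(n+1) = -2**(-n - 1)*(n + 3)*factorial(n + 1); subtract s_(1) = -3/2 ⇒ S(n) = 2**(-n - 1)*(3*2**n - n**2*factorial(n) - 4*n*factorial(n) - 3*factorial(n)).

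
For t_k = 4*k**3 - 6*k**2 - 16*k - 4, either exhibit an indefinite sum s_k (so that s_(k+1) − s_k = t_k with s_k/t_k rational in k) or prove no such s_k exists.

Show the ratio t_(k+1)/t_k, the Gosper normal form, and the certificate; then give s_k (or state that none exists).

r(k) = (2*k**3 + 3*k**2 - 8*k - 11)/(2*k**3 - 3*k**2 - 8*k - 2) after simplifying.
Gosper form: A/B · C(k+1)/C(k) with A=1, B=1, C=k**3 - 3*k**2/2 - 4*k - 1.
Key eq: (1)·f(k+1) = (1)·f(k) + (k**3 - 3*k**2/2 - 4*k - 1).
d = 4 from the (0,0,3) case.
Solving with deg f ≤ 4: f(k) = k*(k**3 - 4*k**2 - 4*k + 3)/4.
So s_k = (B(k−1)f/C)·t_k = (k*(k**3 - 4*k**2 - 4*k + 3)/(2*(2*k**3 - 3*k**2 - 8*k - 2)))·t_k = k*(k**3 - 4*k**2 - 4*k + 3).
Δs = 4*k**3 - 6*k**2 - 16*k - 4, as required.

s_k = k*(k**3 - 4*k**2 - 4*k + 3)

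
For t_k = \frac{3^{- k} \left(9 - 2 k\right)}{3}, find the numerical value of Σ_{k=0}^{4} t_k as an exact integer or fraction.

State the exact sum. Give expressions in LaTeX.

Σ = 973/243

Ratio r(k) = (2*k - 7)/(3*(2*k - 9)).
So A=1/3 and B=1, with C=k - 9/2.
Solve (1/3)·f(k+1) − (1)·f(k) = k - 9/2.
Degrees (0,0,1) ⇒ d ≤ 1.
A polynomial solution: f(k) = -3*(k - 4)/2.
R(k) = B(k−1)·f(k)/C(k) = -3*(k - 4)/(2*k - 9); s_k = R·t_k = (k - 4)/3**k.
Δs = (9 - 2*k)/(3*3**k), as required.
Sum = s_(5) − s_(0); s_(5) = 1/243, s_(0) = -4 ⇒ 973/243.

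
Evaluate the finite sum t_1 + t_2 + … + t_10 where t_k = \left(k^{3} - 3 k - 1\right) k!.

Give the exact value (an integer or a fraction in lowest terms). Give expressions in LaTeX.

Step 1: r(k) = (k + 1)*(3*k - (k + 1)**3 + 4)/(-k**3 + 3*k + 1).
A = k + 1, B = 1, C = k**3 - 3*k - 1.
f must satisfy (k + 1)·f(k+1) − (1)·f(k) = k**3 - 3*k - 1.
From deg A=1, deg B=0, deg C=3: d=2.
Match coefficients ⇒ f(k) = k**2 - 2*k - 4.
Get s_k = R·t_k = (k**2 - 2*k - 4)*factorial(k) with R(k) = B(k−1)f(k)/C(k) = (k**2 - 2*k - 4)/(k**3 - 3*k - 1).
s_(k+1) − s_k = (k**3 - 3*k - 1)*factorial(k) = t_k.
Sum = s_(11) − s_(1); s_(11) = 3792096000, s_(1) = -5 ⇒ 3792096005.

Σ = 3792096005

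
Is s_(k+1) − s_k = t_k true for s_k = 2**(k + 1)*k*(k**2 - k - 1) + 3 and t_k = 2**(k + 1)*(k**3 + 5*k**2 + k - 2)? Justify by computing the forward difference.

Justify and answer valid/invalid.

s_(k+1) = -2**(k + 2)*(k + 1)*(k - (k + 1)**2 + 2) + 3
s_(k+1) − s_k = 2**(k + 1)*(k**3 + 5*k**2 + k - 2)
(s_(k+1) − s_k) − t_k = 0

valid; difference matches t_k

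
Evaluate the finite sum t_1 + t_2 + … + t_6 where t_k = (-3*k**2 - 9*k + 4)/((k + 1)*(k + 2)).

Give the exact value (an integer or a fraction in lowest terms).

Compute t_(k+1)/t_k: get (k + 1)*(9*k + 3*(k + 1)**2 + 5)/((k + 3)*(3*k**2 + 9*k - 4)).
Normal form (A,B,C) = (k + 1, k + 3, k**2 + 3*k - 4/3).
Key eq: (k + 1)·f(k+1) = (k + 2)·f(k) + (k**2 + 3*k - 4/3).
Bound: deg f ≤ 2.
Coefficient equations give f(k) = k*(3*k - 7)/3.
So s_k = (B(k−1)f/C)·t_k = (k*(k + 2)*(3*k - 7)/(3*k**2 + 9*k - 4))·t_k = k*(7 - 3*k)/(k + 1).
s_(k+1) − s_k = (-3*k**2 - 9*k + 4)/(k**2 + 3*k + 2) = t_k.
Telescoping: Σ = s_(7) − s_(1) = -49/4 − (2) = -57/4.

Σ = -57/4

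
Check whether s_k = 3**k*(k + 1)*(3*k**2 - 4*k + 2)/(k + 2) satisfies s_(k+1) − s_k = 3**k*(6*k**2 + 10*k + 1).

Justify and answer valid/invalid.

Invalid: residual 3**k*k*(-6*k**2 - 19*k - 25)/(k**2 + 5*k + 6) ≠ 0.

s_(k+1) = 3**(k + 1)*(3*k**3 + 8*k**2 + 5*k + 2)/(k + 3)
s_(k+1) − s_k = 3**k*(6*k**4 + 34*k**3 + 68*k**2 + 40*k + 6)/(k**2 + 5*k + 6)
(s_(k+1) − s_k) − t_k = 3**k*k*(-6*k**2 - 19*k - 25)/(k**2 + 5*k + 6)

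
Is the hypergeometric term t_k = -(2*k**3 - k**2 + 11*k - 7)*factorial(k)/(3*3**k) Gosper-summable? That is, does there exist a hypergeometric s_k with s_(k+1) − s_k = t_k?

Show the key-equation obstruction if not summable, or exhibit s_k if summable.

Yes. s_k = -(2*k**2 - k + 4)*factorial(k)/3**k.

t_(k+1)/t_k = (k + 1)*(11*k + 2*(k + 1)**3 - (k + 1)**2 + 4)/(3*(2*k**3 - k**2 + 11*k - 7)).
Take A(k)=k/3 + 1/3, B(k)=1, C(k)=k**3 - k**2/2 + 11*k/2 - 7/2.
Key eq: (k/3 + 1/3)·f(k+1) = (1)·f(k) + (k**3 - k**2/2 + 11*k/2 - 7/2).
deg f ≤ 2 (via 1,0,3).
Match coefficients ⇒ f(k) = 3*(2*k**2 - k + 4)/2.
Get s_k = R·t_k = -(2*k**2 - k + 4)*factorial(k)/3**k with R(k) = B(k−1)f(k)/C(k) = 3*(2*k**2 - k + 4)/(2*k**3 - k**2 + 11*k - 7).
s_(k+1) − s_k = -(2*k**3 - k**2 + 11*k - 7)*factorial(k)/(3*3**k) = t_k.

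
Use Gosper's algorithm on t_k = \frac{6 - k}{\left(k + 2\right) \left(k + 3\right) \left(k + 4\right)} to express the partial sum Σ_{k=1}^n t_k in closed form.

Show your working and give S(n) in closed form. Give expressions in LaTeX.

S(n) = \frac{n \left(n + 19\right)}{12 \left(n^{2} + 7 n + 12\right)}

Compute t_(k+1)/t_k: get (k - 5)*(k + 2)/((k - 6)*(k + 5)).
Factor: A=k + 2; B=k + 5; C=k - 6.
Set up (k + 2)·f(k+1) − (k + 4)·f(k) − (k - 6) = 0.
Degrees (1,1,1) ⇒ d ≤ 2.
A polynomial solution: f(k) = -k*(k + 8)/3.
R(k) = B(k−1)·f(k)/C(k) = -k*(k + 4)*(k + 8)/(3*(k - 6)); s_k = R·t_k = k*(k + 8)/(3*(k + 2)*(k + 3)).
s_(k+1) − s_k = (6 - k)/(k**3 + 9*k**2 + 26*k + 24) = t_k.
Σ_(k=1)^n t_k = s_(n+1) − s_(1) = ((n**2 + 10*n + 9)/(3*(n**2 + 7*n + 12))) − (1/4), i.e. n*(n + 19)/(12*(n**2 + 7*n + 12)).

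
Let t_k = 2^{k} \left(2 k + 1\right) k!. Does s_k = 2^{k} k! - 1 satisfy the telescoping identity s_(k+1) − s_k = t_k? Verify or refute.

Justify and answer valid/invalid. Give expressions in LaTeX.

Valid — Δs_k = t_k.

s_(k+1) = 2**(k + 1)*factorial(k + 1) - 1
s_(k+1) − s_k = 2**k*(2*k + 1)*factorial(k)
(s_(k+1) − s_k) − t_k = 0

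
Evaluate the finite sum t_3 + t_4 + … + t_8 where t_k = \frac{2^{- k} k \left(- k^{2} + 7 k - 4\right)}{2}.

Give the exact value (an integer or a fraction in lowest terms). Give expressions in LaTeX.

Σ = 177/64

Compute t_(k+1)/t_k: get (k**3 - 4*k**2 - 7*k - 2)/(2*k*(k**2 - 7*k + 4)).
Take A(k)=1/2, B(k)=1, C(k)=k**3 - 7*k**2 + 4*k.
Need (1/2)·f(k+1) − (1)·f(k) = k**3 - 7*k**2 + 4*k.
Degrees (0,0,3) ⇒ d ≤ 3.
Coefficient equations give f(k) = -2*(k**3 - 4*k**2 - k - 4).
Then R = B(k−1)f/C = -2*(k**3 - 4*k**2 - k - 4)/(k*(k**2 - 7*k + 4)), so s_k = R(k)·t_k = (k**3 - 4*k**2 - k - 4)/2**k.
Check: Δs_k = k*(-k**2 + 7*k - 4)/(2*2**k). ✓
Σ_(k=3)^(8) t_k = s_(9) − s_(3) = 49/64 − (-2) = 177/64.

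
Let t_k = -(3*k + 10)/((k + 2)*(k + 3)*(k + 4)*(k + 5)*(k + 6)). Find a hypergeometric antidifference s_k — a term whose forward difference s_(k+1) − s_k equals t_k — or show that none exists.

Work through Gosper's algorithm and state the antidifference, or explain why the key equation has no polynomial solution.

Step 1: r(k) = (k + 2)*(3*k + 13)/((k + 7)*(3*k + 10)).
Factor: A=k + 2; B=k + 7; C=k + 10/3.
Set up (k + 2)·f(k+1) − (k + 6)·f(k) − (k + 10/3) = 0.
d = 4 from the (1,1,1) case.
Solve for f: f(k) = k*(k + 3)*(k**2 + 11*k + 38)/120 (degree 4 ≤ 4).
Certificate R = B(k−1)f/C = k*(k + 3)*(k + 6)*(k**2 + 11*k + 38)/(40*(3*k + 10)) gives s_k = k*(-k**2 - 11*k - 38)/(40*(k**3 + 11*k**2 + 38*k + 40)).
Δs = (-3*k - 10)/(k**5 + 20*k**4 + 155*k**3 + 580*k**2 + 1044*k + 720), as required.

s_k = k*(-k**2 - 11*k - 38)/(40*(k**3 + 11*k**2 + 38*k + 40))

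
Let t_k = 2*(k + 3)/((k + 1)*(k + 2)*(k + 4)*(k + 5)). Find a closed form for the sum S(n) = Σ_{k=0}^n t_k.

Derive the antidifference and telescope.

Step 1: r(k) = (k + 1)*(k + 4)**2/((k + 3)**2*(k + 6)).
Take A(k)=k + 1, B(k)=k + 6, C(k)=k**2 + 6*k + 9.
Key eq: (k + 1)·f(k+1) = (k + 5)·f(k) + (k**2 + 6*k + 9).
Degrees (1,1,2) ⇒ d ≤ 4.
Solving with deg f ≤ 4: f(k) = k*(k + 2)*(k + 3)*(k + 5)/8.
R(k) = B(k−1)·f(k)/C(k) = k*(k + 2)*(k + 5)**2/(8*(k + 3)); s_k = R·t_k = k*(k + 5)/(4*(k**2 + 5*k + 4)).
Check: Δs_k = 2*(k + 3)/(k**4 + 12*k**3 + 49*k**2 + 78*k + 40). ✓
Telescope: S(n) = s_(n+1) − s_(0) = (n**2 + 7*n + 6)/(4*(n**2 + 7*n + 10)) − (0) = (n**2 + 7*n + 6)/(4*(n**2 + 7*n + 10)).

S(n) = (n**2 + 7*n + 6)/(4*(n**2 + 7*n + 10))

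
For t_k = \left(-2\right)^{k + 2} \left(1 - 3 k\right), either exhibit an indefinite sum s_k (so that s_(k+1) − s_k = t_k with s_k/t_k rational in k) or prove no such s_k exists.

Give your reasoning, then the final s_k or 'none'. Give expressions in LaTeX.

r(k) = 2*(-3*k - 2)/(3*k - 1) after simplifying.
Gosper form: A/B · C(k+1)/C(k) with A=-2, B=1, C=k - 1/3.
Need (-2)·f(k+1) − (1)·f(k) = k - 1/3.
deg f ≤ 1 (via 0,0,1).
Match coefficients ⇒ f(k) = -(k - 1)/3.
Get s_k = R·t_k = (-2)**(k + 2)*(k - 1) with R(k) = B(k−1)f(k)/C(k) = -(k - 1)/(3*k - 1).
Verify: (-2)**(k + 2)*(1 - 3*k) matches t_k.

s_k = \left(-2\right)^{k + 2} \left(k - 1\right)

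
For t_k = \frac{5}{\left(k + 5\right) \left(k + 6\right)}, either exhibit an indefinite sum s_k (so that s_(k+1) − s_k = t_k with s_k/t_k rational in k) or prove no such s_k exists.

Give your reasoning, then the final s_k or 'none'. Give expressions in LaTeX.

The ratio is (k + 5)/(k + 7).
Factor: A=k + 5; B=k + 7; C=1.
Key eq: (k + 5)·f(k+1) = (k + 6)·f(k) + (1).
From deg A=1, deg B=1, deg C=0: d=1.
Solve for f: f(k) = k/5 (degree 1 ≤ 1).
R(k) = B(k−1)·f(k)/C(k) = k*(k + 6)/5; s_k = R·t_k = k/(k + 5).
Check: Δs_k = 5/(k**2 + 11*k + 30). ✓

s_k = \frac{k}{k + 5}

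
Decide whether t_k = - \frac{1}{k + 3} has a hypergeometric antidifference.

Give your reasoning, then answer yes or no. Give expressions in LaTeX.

Ratio r(k) = (k + 3)/(k + 4).
Factor: A=k + 3; B=k + 4; C=1.
Set up (k + 3)·f(k+1) − (k + 3)·f(k) − (1) = 0.
From deg A=1, deg B=1, deg C=0: d=0.
Generic f = c0 gives residual -1; -1 = 0 cannot hold, so t_k is not Gosper-summable.

No; the coefficient equations for f are inconsistent.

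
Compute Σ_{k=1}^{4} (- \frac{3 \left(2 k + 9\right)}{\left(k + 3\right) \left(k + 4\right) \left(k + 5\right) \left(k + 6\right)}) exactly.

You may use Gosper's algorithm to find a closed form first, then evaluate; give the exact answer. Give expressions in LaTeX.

Σ = -7/80

t_(k+1)/t_k = (k + 3)*(2*k + 11)/((k + 7)*(2*k + 9)).
Normal form (A,B,C) = (k + 3, k + 7, k + 9/2).
Key eq: (k + 3)·f(k+1) = (k + 6)·f(k) + (k + 9/2).
deg f ≤ 3 (via 1,1,1).
Solving with deg f ≤ 3: f(k) = k*(k + 4)*(k + 8)/30.
Certificate R = B(k−1)f/C = k*(k + 4)*(k + 6)*(k + 8)/(15*(2*k + 9)) gives s_k = k*(-k - 8)/(5*(k**2 + 8*k + 15)).
Verify: 3*(-2*k - 9)/(k**4 + 18*k**3 + 119*k**2 + 342*k + 360) matches t_k.
Telescoping: Σ = s_(5) − s_(1) = -13/80 − (-3/40) = -7/80.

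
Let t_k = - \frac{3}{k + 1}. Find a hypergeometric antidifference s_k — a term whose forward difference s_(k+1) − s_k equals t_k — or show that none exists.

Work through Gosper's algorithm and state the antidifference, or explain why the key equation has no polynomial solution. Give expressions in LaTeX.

Compute t_(k+1)/t_k: get (k + 1)/(k + 2).
Gosper form: A/B · C(k+1)/C(k) with A=k + 1, B=k + 2, C=1.
Set up (k + 1)·f(k+1) − (k + 1)·f(k) − (1) = 0.
From deg A=1, deg B=1, deg C=0: d=0.
f = c0 ⇒ A·f(k+1) − B(k−1)·f(k) − C = -1. The system {-1 = 0} is inconsistent; no antidifference.

none — t_k is not Gosper-summable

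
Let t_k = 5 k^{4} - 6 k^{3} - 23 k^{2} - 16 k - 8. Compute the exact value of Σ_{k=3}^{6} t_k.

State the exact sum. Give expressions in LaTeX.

Compute t_(k+1)/t_k: get (5*k**4 + 14*k**3 - 11*k**2 - 60*k - 48)/(5*k**4 - 6*k**3 - 23*k**2 - 16*k - 8).
Normal form (A,B,C) = (1, 1, k**4 - 6*k**3/5 - 23*k**2/5 - 16*k/5 - 8/5).
Solve (1)·f(k+1) − (1)·f(k) = k**4 - 6*k**3/5 - 23*k**2/5 - 16*k/5 - 8/5.
Degrees (0,0,4) ⇒ d ≤ 5.
A polynomial solution: f(k) = k*(k**4 - 4*k**3 - 3*k**2 + 2*k - 4)/5.
Certificate R = B(k−1)f/C = k*(k**4 - 4*k**3 - 3*k**2 + 2*k - 4)/(5*k**4 - 6*k**3 - 23*k**2 - 16*k - 8) gives s_k = k*(k**4 - 4*k**3 - 3*k**2 + 2*k - 4).
s_(k+1) − s_k = 5*k**4 - 6*k**3 - 23*k**2 - 16*k - 8 = t_k.
Σ_(k=3)^(6) t_k = s_(7) − s_(3) = 6244 − (-156) = 6400.

Σ = 6400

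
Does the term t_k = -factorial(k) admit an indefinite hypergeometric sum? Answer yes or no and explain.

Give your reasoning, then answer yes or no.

Compute t_(k+1)/t_k: get k + 1.
So A=k + 1 and B=1, with C=1.
Set up (k + 1)·f(k+1) − (1)·f(k) − (1) = 0.
d = -1 from the (1,0,0) case.
deg f ≤ -1 is impossible — no certificate.

No; the degree bound rules out any f.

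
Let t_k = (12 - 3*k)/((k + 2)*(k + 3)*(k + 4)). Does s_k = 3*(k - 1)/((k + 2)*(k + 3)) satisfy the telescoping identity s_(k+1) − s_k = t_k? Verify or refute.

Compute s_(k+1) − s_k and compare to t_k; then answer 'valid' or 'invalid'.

s_(k+1) = 3*k/((k + 3)*(k + 4))
s_(k+1) − s_k = 3*(4 - k)/(k**3 + 9*k**2 + 26*k + 24)
(s_(k+1) − s_k) − t_k = 0

valid; difference matches t_k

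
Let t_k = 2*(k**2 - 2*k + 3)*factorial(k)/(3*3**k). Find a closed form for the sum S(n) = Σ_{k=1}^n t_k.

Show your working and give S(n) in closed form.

S(n) = 2*3**(-n - 1)*n*factorial(n + 1)

t_(k+1)/t_k = (k**3 + k**2 + 2*k + 2)/(3*(k**2 - 2*k + 3)).
Take A(k)=k/3 + 1/3, B(k)=1, C(k)=k**2 - 2*k + 3.
Solve (k/3 + 1/3)·f(k+1) − (1)·f(k) = k**2 - 2*k + 3.
From deg A=1, deg B=0, deg C=2: d=1.
Solve for f: f(k) = 3*(k - 1) (degree 1 ≤ 1).
So s_k = (B(k−1)f/C)·t_k = (3*(k - 1)/(k**2 - 2*k + 3))·t_k = 2*(k - 1)*factorial(k)/3**k.
Check: Δs_k = 2*(k**2 - 2*k + 3)*factorial(k)/(3*3**k). ✓
Evaluate: s_(n+1) = 2*3**(-n - 1)*n*factorial(n + 1); subtract s_(1) = 0 ⇒ S(n) = 2*3**(-n - 1)*n*factorial(n + 1).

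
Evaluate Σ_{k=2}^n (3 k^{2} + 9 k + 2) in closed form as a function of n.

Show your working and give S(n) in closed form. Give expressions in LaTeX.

S(n) = n^{3} + 6 n^{2} + 7 n - 14

t_(k+1)/t_k = (3*k**2 + 15*k + 14)/(3*k**2 + 9*k + 2).
Normal form (A,B,C) = (1, 1, k**2 + 3*k + 2/3).
f must satisfy (1)·f(k+1) − (1)·f(k) = k**2 + 3*k + 2/3.
From deg A=0, deg B=0, deg C=2: d=3.
A polynomial solution: f(k) = k*(k**2 + 3*k - 2)/3.
Get s_k = R·t_k = k*(k**2 + 3*k - 2) with R(k) = B(k−1)f(k)/C(k) = k*(k**2 + 3*k - 2)/(3*k**2 + 9*k + 2).
Check: Δs_k = 3*k**2 + 9*k + 2. ✓
Telescope: S(n) = s_(n+1) − s_(2) = n**3 + 6*n**2 + 7*n + 2 − (16) = n**3 + 6*n**2 + 7*n - 14.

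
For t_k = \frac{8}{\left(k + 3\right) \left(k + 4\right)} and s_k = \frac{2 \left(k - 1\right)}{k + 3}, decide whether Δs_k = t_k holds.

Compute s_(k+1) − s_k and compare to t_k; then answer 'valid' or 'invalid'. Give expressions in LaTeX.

s_(k+1) = 2*k/(k + 4)
s_(k+1) − s_k = 8/(k**2 + 7*k + 12)
(s_(k+1) − s_k) − t_k = 0

valid (s_(k+1) − s_k reduces to t_k)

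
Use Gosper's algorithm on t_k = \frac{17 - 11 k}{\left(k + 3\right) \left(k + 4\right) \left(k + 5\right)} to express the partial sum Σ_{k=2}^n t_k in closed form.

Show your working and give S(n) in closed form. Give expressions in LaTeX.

r(k) = (k + 3)*(11*k - 6)/((k + 6)*(11*k - 17)) after simplifying.
A = k + 3, B = k + 6, C = k - 17/11.
Key eq: (k + 3)·f(k+1) = (k + 5)·f(k) + (k - 17/11).
Degrees (1,1,1) ⇒ d ≤ 2.
Match coefficients ⇒ f(k) = k*(2*k - 19)/33.
R(k) = B(k−1)·f(k)/C(k) = k*(k + 5)*(2*k - 19)/(3*(11*k - 17)); s_k = R·t_k = k*(19 - 2*k)/(3*(k + 3)*(k + 4)).
Check: Δs_k = (17 - 11*k)/(k**3 + 12*k**2 + 47*k + 60). ✓
Σ_(k=2)^n t_k = s_(n+1) − s_(2) = ((-2*n**2 + 15*n + 17)/(3*(n**2 + 9*n + 20))) − (1/3), i.e. (-n**2 + 2*n - 1)/(n**2 + 9*n + 20).

S(n) = \frac{- n^{2} + 2 n - 1}{n^{2} + 9 n + 20}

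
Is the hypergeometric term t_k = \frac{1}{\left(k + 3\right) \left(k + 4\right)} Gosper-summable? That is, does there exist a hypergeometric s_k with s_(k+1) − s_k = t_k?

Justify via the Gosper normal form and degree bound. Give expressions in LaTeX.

Yes. s_k = \frac{k}{3 \left(k + 3\right)}.

Step 1: r(k) = (k + 3)/(k + 5).
Gosper form: A/B · C(k+1)/C(k) with A=k + 3, B=k + 5, C=1.
Solve (k + 3)·f(k+1) − (k + 4)·f(k) = 1.
d = 1 from the (1,1,0) case.
A polynomial solution: f(k) = k/3.
R(k) = B(k−1)·f(k)/C(k) = k*(k + 4)/3; s_k = R·t_k = k/(3*(k + 3)).
Check: Δs_k = 1/(k**2 + 7*k + 12). ✓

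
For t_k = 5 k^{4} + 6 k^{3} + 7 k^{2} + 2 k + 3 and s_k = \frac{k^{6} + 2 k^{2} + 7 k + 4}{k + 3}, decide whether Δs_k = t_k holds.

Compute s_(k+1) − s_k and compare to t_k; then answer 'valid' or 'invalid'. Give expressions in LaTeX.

Invalid: residual \frac{2 \left(- 4 k^{5} - 22 k^{4} - 24 k^{3} - 24 k^{2} - 6 k - 5\right)}{k^{2} + 7 k + 12} ≠ 0.

s_(k+1) = (7*k + (k + 1)**6 + 2*(k + 1)**2 + 11)/(k + 4)
s_(k+1) − s_k = (5*k**6 + 33*k**5 + 65*k**4 + 75*k**3 + 53*k**2 + 33*k + 26)/(k**2 + 7*k + 12)
(s_(k+1) − s_k) − t_k = 2*(-4*k**5 - 22*k**4 - 24*k**3 - 24*k**2 - 6*k - 5)/(k**2 + 7*k + 12)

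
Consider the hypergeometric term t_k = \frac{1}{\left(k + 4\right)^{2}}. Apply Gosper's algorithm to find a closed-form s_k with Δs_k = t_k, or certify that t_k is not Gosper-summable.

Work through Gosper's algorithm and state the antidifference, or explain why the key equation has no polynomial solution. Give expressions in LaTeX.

The ratio is (k + 4)**2/(k + 5)**2.
A = k**2 + 8*k + 16, B = k**2 + 10*k + 25, C = 1.
f must satisfy (k**2 + 8*k + 16)·f(k+1) − (k**2 + 8*k + 16)·f(k) = 1.
Degrees (2,2,0) ⇒ d ≤ 0.
Write f(k) = c0. Then LHS − RHS = -1, requiring -1 = 0: contradictory. No certificate.

not Gosper-summable; s_k does not exist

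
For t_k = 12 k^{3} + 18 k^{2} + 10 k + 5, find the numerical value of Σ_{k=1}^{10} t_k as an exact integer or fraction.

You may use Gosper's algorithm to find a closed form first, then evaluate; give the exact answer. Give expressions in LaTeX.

The ratio is (12*k**3 + 54*k**2 + 82*k + 45)/(12*k**3 + 18*k**2 + 10*k + 5).
So A=1 and B=1, with C=k**3 + 3*k**2/2 + 5*k/6 + 5/12.
Need (1)·f(k+1) − (1)·f(k) = k**3 + 3*k**2/2 + 5*k/6 + 5/12.
deg f ≤ 4 (via 0,0,3).
Coefficient equations give f(k) = k*(3*k**3 - k + 3)/12.
So s_k = (B(k−1)f/C)·t_k = (k*(3*k**3 - k + 3)/(12*k**3 + 18*k**2 + 10*k + 5))·t_k = k*(3*k**3 - k + 3).
s_(k+1) − s_k = 12*k**3 + 18*k**2 + 10*k + 5 = t_k.
Telescoping: Σ = s_(11) − s_(1) = 43835 − (5) = 43830.

Σ = 43830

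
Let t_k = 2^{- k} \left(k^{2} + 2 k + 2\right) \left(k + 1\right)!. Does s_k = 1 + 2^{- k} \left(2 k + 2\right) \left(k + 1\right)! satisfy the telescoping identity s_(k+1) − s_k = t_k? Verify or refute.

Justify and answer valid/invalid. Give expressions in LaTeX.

valid; difference matches t_k

s_(k+1) = 2**(-k - 1)*(2*k + 4)*factorial(k + 2) + 1
s_(k+1) − s_k = (k**2 + 2*k + 2)*factorial(k + 1)/2**k
(s_(k+1) − s_k) − t_k = 0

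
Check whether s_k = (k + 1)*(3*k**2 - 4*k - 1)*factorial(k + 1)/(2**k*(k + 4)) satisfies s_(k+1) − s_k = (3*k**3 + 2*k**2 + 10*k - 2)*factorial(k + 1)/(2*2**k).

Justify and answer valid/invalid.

Invalid: residual -3*(3*k**4 + 14*k**3 + 12*k**2 + 46*k - 6)*factorial(k + 1)/(2*2**k*(k + 4)*(k + 5)) ≠ 0.

s_(k+1) = (k + 2)*(3*k**2 + 2*k - 2)*factorial(k + 2)/(2*2**k*(k + 5))
s_(k+1) − s_k = (3*k**5 + 20*k**4 + 46*k**3 + 92*k**2 + 44*k - 22)*factorial(k + 1)/(2*2**k*(k + 4)*(k + 5))
(s_(k+1) − s_k) − t_k = -3*(3*k**4 + 14*k**3 + 12*k**2 + 46*k - 6)*factorial(k + 1)/(2*2**k*(k + 4)*(k + 5))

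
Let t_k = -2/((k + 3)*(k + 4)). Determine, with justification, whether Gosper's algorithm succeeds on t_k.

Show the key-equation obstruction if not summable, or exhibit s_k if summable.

r(k) = (k + 3)/(k + 5) after simplifying.
A = k + 3, B = k + 5, C = 1.
Need (k + 3)·f(k+1) − (k + 4)·f(k) = 1.
Degrees (1,1,0) ⇒ d ≤ 1.
Coefficient equations give f(k) = k/3.
Then R = B(k−1)f/C = k*(k + 4)/3, so s_k = R(k)·t_k = -2*k/(3*k + 9).
Δs = -2/(k**2 + 7*k + 12), as required.

Yes. s_k = -2*k/(3*k + 9).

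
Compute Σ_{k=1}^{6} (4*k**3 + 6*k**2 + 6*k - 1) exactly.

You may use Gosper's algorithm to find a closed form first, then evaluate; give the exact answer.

Compute t_(k+1)/t_k: get (4*k**3 + 18*k**2 + 30*k + 15)/(4*k**3 + 6*k**2 + 6*k - 1).
Normal form (A,B,C) = (1, 1, k**3 + 3*k**2/2 + 3*k/2 - 1/4).
Need (1)·f(k+1) − (1)·f(k) = k**3 + 3*k**2/2 + 3*k/2 - 1/4.
Bound: deg f ≤ 4.
Solve for f: f(k) = k*(k**3 + k - 3)/4 (degree 4 ≤ 4).
So s_k = (B(k−1)f/C)·t_k = (k*(k**3 + k - 3)/(4*k**3 + 6*k**2 + 6*k - 1))·t_k = k*(k**3 + k - 3).
s_(k+1) − s_k = 4*k**3 + 6*k**2 + 6*k - 1 = t_k.
Sum = s_(7) − s_(1); s_(7) = 2429, s_(1) = -1 ⇒ 2430.

Σ = 2430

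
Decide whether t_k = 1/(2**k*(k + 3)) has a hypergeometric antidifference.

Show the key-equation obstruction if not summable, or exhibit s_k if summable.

No — key equation has no polynomial f.

Step 1: r(k) = (k + 3)/(2*(k + 4)).
Factor: A=k/2 + 3/2; B=k + 4; C=1.
Set up (k/2 + 3/2)·f(k+1) − (k + 3)·f(k) − (1) = 0.
From deg A=1, deg B=1, deg C=0: d=-1.
Negative degree bound (-1): no f exists, t_k not Gosper-summable.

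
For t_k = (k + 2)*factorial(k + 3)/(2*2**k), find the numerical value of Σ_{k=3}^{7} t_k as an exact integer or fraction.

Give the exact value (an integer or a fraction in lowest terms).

The ratio is (k + 3)*(k + 4)/(2*(k + 2)).
Factor: A=k/2 + 2; B=1; C=k + 2.
Set up (k/2 + 2)·f(k+1) − (1)·f(k) − (k + 2) = 0.
From deg A=1, deg B=0, deg C=1: d=0.
A polynomial solution: f(k) = 2.
So s_k = (B(k−1)f/C)·t_k = (2/(k + 2))·t_k = factorial(k + 3)/2**k.
Check: Δs_k = (k + 2)*factorial(k + 3)/(2*2**k). ✓
Sum = s_(8) − s_(3); s_(8) = 155925, s_(3) = 90 ⇒ 155835.

Σ = 155835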